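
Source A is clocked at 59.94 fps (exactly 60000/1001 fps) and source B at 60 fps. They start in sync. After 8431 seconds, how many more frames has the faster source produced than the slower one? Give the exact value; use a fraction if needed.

A emits 60000/1001 × 8431 = 505860000/1001 frames; B emits 60 × 8431 = 505860.
Difference = 505860/1001 frames (≈ 505.3546); B is ahead of A.

505860/1001 frames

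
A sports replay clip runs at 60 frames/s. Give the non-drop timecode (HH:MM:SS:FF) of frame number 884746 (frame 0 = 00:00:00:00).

04:05:45:46

884746 ÷ 60 = 14745 full seconds, remainder 46 frames.
14745 s = 4 h 5 min 45 s.
Timecode: 04:05:45:46.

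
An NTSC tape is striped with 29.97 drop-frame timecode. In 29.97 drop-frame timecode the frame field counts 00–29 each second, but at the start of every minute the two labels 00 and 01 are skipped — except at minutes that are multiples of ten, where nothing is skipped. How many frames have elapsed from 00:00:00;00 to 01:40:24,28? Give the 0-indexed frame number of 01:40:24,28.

Complete 10-minute blocks: 10, each 17982 frames → 179820.
Remaining 0 whole minutes in the current block: 0 frames.
Within the current minute: 24 × 30 + 28 = 748. Total = 179820 + 0 + 748 = 180568.

180568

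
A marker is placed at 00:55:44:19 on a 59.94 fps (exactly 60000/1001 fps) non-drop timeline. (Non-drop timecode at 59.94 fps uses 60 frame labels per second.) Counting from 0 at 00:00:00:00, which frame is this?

200659

Total seconds to the label: (0 × 3600 + 55 × 60 + 44) = 3344.
Frame index = 3344 × 60 + 19 = 200659.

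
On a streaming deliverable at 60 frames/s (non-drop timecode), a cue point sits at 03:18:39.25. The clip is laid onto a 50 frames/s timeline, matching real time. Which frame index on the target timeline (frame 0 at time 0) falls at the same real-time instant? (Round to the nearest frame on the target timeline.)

Source frame index: (3×3600 + 18×60 + 39) × 60 + 25 = 715165.
Real time: 715165 / (60) = 143033/12 s.
Target frame: (143033/12) × (50) = 3575825/6 ≈ 595970.833 → 595971.

frame 595971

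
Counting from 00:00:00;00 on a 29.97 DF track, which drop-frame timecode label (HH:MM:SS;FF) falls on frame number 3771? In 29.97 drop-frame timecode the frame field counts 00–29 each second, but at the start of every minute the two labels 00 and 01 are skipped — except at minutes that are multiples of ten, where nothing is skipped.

00:02:05;25

Ten DF minutes hold 17982 frames, so frame 3771 lies in block 0 (frames 0–17981) with 3771 frames into that block.
The block's first minute is 1800 frames and the rest 1798 each; 3771 frames reaches minute 2, so 0 × 18 + 2 × 2 = 4 labels have been skipped so far.
Adding those back, label number 3771 + 4 = 3775 at 30 labels/s is 125 s + 25 f = 0 h 2 min 5 s frame 25, i.e. 00:02:05;25.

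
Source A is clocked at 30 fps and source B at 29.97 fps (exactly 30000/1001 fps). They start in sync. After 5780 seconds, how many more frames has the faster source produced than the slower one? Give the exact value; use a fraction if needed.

A emits 30 × 5780 = 173400 frames; B emits 30000/1001 × 5780 = 173400000/1001.
Difference = 173400/1001 frames (≈ 173.2268); B is behind A.

173400/1001 frames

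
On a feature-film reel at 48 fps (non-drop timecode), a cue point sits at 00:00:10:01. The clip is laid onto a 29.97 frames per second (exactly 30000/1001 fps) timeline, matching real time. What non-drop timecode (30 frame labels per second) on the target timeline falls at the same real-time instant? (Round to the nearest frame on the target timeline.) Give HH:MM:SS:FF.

00:00:10:00

Source frame index: (0×3600 + 0×60 + 10) × 48 + 1 = 481.
Real time: 481 / (48) = 481/48 s.
Target frame: (481/48) × (30000/1001) = 23125/77 ≈ 300.325 → 300.
At 30 labels/s: frame 300 → 00:00:10:00.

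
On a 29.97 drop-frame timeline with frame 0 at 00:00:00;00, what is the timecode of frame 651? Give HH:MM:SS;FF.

Each 10-minute DF block holds 10 × 60 × 30 − 9 × 2 = 17982 frames. 651 ÷ 17982 → 0 full blocks, remainder 651.
Within the partial block the first minute is 1800 frames and each further minute 1798, so 0 further minute boundaries passed. Total skipped labels = 18 × 0 + 2 × 0 = 0.
Non-drop label index = 651 + 0 = 651; at 30 labels/s that is 00:00:21:21, i.e. DF 00:00:21;21.

00:00:21;21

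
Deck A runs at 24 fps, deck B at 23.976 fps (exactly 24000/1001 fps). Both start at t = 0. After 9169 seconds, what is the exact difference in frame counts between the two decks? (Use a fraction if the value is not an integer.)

220056/1001 frames

A emits 24 × 9169 = 220056 frames; B emits 24000/1001 × 9169 = 220056000/1001.
Difference = 220056/1001 frames (≈ 219.8362); B is behind A.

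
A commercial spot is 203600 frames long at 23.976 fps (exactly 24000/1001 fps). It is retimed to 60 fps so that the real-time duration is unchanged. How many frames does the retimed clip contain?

509509 frames

Target frames = source frames × (target rate / source rate) = 203600 × (60)/(24000/1001) = 203600 × 1001/400 = 509509.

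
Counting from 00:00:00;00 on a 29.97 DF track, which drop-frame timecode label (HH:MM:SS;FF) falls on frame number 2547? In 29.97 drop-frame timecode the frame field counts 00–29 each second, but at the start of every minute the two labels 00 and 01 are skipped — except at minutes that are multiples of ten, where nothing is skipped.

00:01:24;29

Ten DF minutes hold 17982 frames, so frame 2547 lies in block 0 (frames 0–17981) with 2547 frames into that block.
The block's first minute is 1800 frames and the rest 1798 each; 2547 frames reaches minute 1, so 0 × 18 + 1 × 2 = 2 labels have been skipped so far.
Adding those back, label number 2547 + 2 = 2549 at 30 labels/s is 84 s + 29 f = 0 h 1 min 24 s frame 29, i.e. 00:01:24;29.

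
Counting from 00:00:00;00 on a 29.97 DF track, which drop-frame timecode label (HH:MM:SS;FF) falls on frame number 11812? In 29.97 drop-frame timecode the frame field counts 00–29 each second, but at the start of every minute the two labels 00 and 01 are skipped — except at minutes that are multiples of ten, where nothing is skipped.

00:06:34;04

Ten DF minutes hold 17982 frames, so frame 11812 lies in block 0 (frames 0–17981) with 11812 frames into that block.
The block's first minute is 1800 frames and the rest 1798 each; 11812 frames reaches minute 6, so 0 × 18 + 6 × 2 = 12 labels have been skipped so far.
Adding those back, label number 11812 + 12 = 11824 at 30 labels/s is 394 s + 4 f = 0 h 6 min 34 s frame 4, i.e. 00:06:34;04.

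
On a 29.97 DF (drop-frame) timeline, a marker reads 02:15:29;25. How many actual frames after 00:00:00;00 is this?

243651

Complete 10-minute blocks: 13, each 17982 frames → 233766.
Remaining 5 whole minutes in the current block: 1800 + 4 × 1798 = 8992 frames.
Within the current minute: 29 × 30 + 25 − 2 = 893 (labels ;00/;01 skipped at this minute). Total = 233766 + 8992 + 893 = 243651.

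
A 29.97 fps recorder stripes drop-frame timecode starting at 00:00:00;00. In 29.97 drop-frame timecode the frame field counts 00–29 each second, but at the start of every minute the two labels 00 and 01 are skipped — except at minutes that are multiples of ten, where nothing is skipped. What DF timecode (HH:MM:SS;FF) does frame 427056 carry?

Each 10-minute DF block holds 10 × 60 × 30 − 9 × 2 = 17982 frames. 427056 ÷ 17982 → 23 full blocks, remainder 13470.
Within the partial block the first minute is 1800 frames and each further minute 1798, so 7 further minute boundaries passed. Total skipped labels = 18 × 23 + 2 × 7 = 428.
Non-drop label index = 427056 + 428 = 427484; at 30 labels/s that is 03:57:29:14, i.e. DF 03:57:29;14.

03:57:29;14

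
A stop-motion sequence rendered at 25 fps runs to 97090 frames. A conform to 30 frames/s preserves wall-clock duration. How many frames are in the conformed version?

Target frames = source frames × (target rate / source rate) = 97090 × (30)/(25) = 97090 × 6/5 = 116508.

116508 frames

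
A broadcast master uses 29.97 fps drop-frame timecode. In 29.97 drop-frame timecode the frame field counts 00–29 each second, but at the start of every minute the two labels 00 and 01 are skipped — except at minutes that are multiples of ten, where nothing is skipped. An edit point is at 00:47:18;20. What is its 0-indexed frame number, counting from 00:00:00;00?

As if non-drop at 30 labels/s: (0 × 3600 + 47 × 60 + 18) × 30 + 20 = 85160.
Minute boundaries passed: 47; those not divisible by 10: 47 − 4 = 43; dropped labels = 2 × 43 = 86.
Actual frame index = 85160 − 86 = 85074.

85074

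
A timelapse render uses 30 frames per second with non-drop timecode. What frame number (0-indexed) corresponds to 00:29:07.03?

frame 52413

Total seconds to the label: (0 × 3600 + 29 × 60 + 7) = 1747.
Frame index = 1747 × 30 + 3 = 52413.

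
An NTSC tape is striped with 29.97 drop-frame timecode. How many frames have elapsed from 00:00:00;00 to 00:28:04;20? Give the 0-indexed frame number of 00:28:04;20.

As if non-drop at 30 labels/s: (0 × 3600 + 28 × 60 + 4) × 30 + 20 = 50540.
Minute boundaries passed: 28; those not divisible by 10: 28 − 2 = 26; dropped labels = 2 × 26 = 52.
Actual frame index = 50540 − 52 = 50488.

50488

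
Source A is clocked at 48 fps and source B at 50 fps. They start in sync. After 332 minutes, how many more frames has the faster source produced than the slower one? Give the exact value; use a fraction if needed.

332 min = 19920 s.
A emits 48 × 19920 = 956160 frames; B emits 50 × 19920 = 996000.
Difference = 39840 frames; B is ahead of A.

39840 frames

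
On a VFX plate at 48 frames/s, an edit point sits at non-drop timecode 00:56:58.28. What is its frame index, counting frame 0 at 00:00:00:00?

Total seconds to the label: (0 × 3600 + 56 × 60 + 58) = 3418.
Frame index = 3418 × 48 + 28 = 164092.

164092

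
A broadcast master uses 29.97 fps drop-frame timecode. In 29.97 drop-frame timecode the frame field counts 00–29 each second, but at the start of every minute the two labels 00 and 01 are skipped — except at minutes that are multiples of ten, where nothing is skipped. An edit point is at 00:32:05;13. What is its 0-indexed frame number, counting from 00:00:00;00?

Complete 10-minute blocks: 3, each 17982 frames → 53946.
Remaining 2 whole minutes in the current block: 1800 + 1 × 1798 = 3598 frames.
Within the current minute: 5 × 30 + 13 − 2 = 161 (labels ;00/;01 skipped at this minute). Total = 53946 + 3598 + 161 = 57705.

57705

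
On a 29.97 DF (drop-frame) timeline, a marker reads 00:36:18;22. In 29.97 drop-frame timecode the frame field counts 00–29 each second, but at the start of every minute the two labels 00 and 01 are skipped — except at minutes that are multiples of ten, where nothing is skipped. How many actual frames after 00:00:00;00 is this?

65296

As if non-drop at 30 labels/s: (0 × 3600 + 36 × 60 + 18) × 30 + 22 = 65362.
Minute boundaries passed: 36; those not divisible by 10: 36 − 3 = 33; dropped labels = 2 × 33 = 66.
Actual frame index = 65362 − 66 = 65296.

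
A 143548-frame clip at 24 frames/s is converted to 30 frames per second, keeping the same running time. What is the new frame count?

Target frames = source frames × (target rate / source rate) = 143548 × (30)/(24) = 143548 × 5/4 = 179435.

179435 frames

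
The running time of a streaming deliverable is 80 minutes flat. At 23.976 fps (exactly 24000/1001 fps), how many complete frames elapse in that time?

80 min = 4800 s.
Frames = 4800 × 24000/1001 = 115200000/1001 ≈ 115084.9151.
Complete frames: 115084.

115084 frames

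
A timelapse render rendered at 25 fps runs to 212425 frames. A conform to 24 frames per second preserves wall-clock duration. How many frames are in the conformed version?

203928 frames

Target frames = source frames × (target rate / source rate) = 212425 × (24)/(25) = 212425 × 24/25 = 203928.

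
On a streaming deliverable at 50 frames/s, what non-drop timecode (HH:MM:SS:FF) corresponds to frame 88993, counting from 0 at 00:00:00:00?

88993 ÷ 50 = 1779 full seconds, remainder 43 frames.
1779 s = 0 h 29 min 39 s.
Timecode: 00:29:39:43.

00:29:39:43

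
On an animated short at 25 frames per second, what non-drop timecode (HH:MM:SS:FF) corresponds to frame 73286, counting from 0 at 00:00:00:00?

00:48:51:11

73286 ÷ 25 = 2931 full seconds, remainder 11 frames.
2931 s = 0 h 48 min 51 s.
Timecode: 00:48:51:11.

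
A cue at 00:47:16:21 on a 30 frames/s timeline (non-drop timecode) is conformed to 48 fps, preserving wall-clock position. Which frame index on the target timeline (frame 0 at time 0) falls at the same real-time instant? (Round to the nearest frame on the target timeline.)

frame 136162

Source frame index: (0×3600 + 47×60 + 16) × 30 + 21 = 85101.
Real time: 85101 / (30) = 28367/10 s.
Target frame: (28367/10) × (48) = 680808/5 ≈ 136161.600 → 136162.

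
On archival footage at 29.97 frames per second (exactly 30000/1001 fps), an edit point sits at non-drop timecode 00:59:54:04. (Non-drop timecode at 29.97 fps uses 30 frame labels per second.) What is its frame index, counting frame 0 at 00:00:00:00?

frame 107824

Total seconds to the label: (0 × 3600 + 59 × 60 + 54) = 3594.
Frame index = 3594 × 30 + 4 = 107824.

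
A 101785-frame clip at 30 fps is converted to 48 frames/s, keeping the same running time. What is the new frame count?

162856 frames

Target frames = source frames × (target rate / source rate) = 101785 × (48)/(30) = 101785 × 8/5 = 162856.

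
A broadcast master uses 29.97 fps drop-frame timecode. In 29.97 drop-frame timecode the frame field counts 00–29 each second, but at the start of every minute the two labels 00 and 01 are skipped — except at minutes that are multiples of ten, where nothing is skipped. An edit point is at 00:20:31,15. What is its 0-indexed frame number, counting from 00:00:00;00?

As if non-drop at 30 labels/s: (0 × 3600 + 20 × 60 + 31) × 30 + 15 = 36945.
Minute boundaries passed: 20; those not divisible by 10: 20 − 2 = 18; dropped labels = 2 × 18 = 36.
Actual frame index = 36945 − 36 = 36909.

36909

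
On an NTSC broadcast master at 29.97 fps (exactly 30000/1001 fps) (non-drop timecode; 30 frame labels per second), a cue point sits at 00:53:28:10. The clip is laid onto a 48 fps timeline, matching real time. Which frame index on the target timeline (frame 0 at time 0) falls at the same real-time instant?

Source frame index: (0×3600 + 53×60 + 28) × 30 + 10 = 96250.
Real time: 96250 / (30000/1001) = 77077/24 s.
Target frame: (77077/24) × (48) = 154154.

frame 154154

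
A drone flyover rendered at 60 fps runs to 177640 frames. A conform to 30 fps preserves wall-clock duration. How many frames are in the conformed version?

Target frames = source frames × (target rate / source rate) = 177640 × (30)/(60) = 177640 × 1/2 = 88820.

88820 frames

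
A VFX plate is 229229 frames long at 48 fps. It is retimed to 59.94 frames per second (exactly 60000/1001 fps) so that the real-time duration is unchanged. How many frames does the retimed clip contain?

Target frames = source frames × (target rate / source rate) = 229229 × (60000/1001)/(48) = 229229 × 1250/1001 = 286250.

286250 frames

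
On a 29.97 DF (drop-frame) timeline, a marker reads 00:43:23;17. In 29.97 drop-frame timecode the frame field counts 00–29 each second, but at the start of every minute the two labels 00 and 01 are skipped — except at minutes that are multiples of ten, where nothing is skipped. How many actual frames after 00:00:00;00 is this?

78029

Complete 10-minute blocks: 4, each 17982 frames → 71928.
Remaining 3 whole minutes in the current block: 1800 + 2 × 1798 = 5396 frames.
Within the current minute: 23 × 30 + 17 − 2 = 705 (labels ;00/;01 skipped at this minute). Total = 71928 + 5396 + 705 = 78029.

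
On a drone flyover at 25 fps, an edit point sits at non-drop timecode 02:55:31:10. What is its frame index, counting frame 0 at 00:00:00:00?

frame 263285

Total seconds to the label: (2 × 3600 + 55 × 60 + 31) = 10531.
Frame index = 10531 × 25 + 10 = 263285.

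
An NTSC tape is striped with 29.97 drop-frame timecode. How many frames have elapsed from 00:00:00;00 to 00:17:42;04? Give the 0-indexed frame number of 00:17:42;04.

31832

As if non-drop at 30 labels/s: (0 × 3600 + 17 × 60 + 42) × 30 + 4 = 31864.
Minute boundaries passed: 17; those not divisible by 10: 17 − 1 = 16; dropped labels = 2 × 16 = 32.
Actual frame index = 31864 − 32 = 31832.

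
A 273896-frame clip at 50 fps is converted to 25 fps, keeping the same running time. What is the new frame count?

136948 frames

Frames at target rate = 273896 × (25) / (50) = 136948.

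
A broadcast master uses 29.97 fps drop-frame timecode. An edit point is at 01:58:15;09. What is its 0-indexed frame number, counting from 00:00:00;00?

212645

Complete 10-minute blocks: 11, each 17982 frames → 197802.
Remaining 8 whole minutes in the current block: 1800 + 7 × 1798 = 14386 frames.
Within the current minute: 15 × 30 + 9 − 2 = 457 (labels ;00/;01 skipped at this minute). Total = 197802 + 14386 + 457 = 212645.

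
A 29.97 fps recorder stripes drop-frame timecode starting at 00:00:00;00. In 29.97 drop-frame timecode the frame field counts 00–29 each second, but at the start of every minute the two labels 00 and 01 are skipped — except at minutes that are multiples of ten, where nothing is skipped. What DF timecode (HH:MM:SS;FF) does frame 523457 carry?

04:51:06;01

Each 10-minute DF block holds 10 × 60 × 30 − 9 × 2 = 17982 frames. 523457 ÷ 17982 → 29 full blocks, remainder 1979.
Within the partial block the first minute is 1800 frames and each further minute 1798, so 1 further minute boundary passed. Total skipped labels = 18 × 29 + 2 × 1 = 524.
Non-drop label index = 523457 + 524 = 523981; at 30 labels/s that is 04:51:06:01, i.e. DF 04:51:06;01.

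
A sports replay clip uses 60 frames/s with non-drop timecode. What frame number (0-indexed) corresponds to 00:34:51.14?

frame 125474

Total seconds to the label: (0 × 3600 + 34 × 60 + 51) = 2091.
Frame index = 2091 × 60 + 14 = 125474.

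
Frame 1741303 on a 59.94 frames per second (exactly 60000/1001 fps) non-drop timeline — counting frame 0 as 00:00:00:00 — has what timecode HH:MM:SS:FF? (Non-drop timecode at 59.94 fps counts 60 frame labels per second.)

1741303 ÷ 60 = 29021 full seconds, remainder 43 frames.
29021 s = 8 h 3 min 41 s.
Timecode: 08:03:41:43.

08:03:41:43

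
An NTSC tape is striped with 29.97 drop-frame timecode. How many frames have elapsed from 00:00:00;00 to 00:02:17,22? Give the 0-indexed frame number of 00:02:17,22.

4128

As if non-drop at 30 labels/s: (0 × 3600 + 2 × 60 + 17) × 30 + 22 = 4132.
Minute boundaries passed: 2; those not divisible by 10: 2 − 0 = 2; dropped labels = 2 × 2 = 4.
Actual frame index = 4132 − 4 = 4128.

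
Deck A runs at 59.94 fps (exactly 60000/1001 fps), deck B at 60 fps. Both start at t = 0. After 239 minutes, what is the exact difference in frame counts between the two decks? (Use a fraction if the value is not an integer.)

239 min = 14340 s.
A emits 60000/1001 × 14340 = 860400000/1001 frames; B emits 60 × 14340 = 860400.
Difference = 860400/1001 frames (≈ 859.5405); B is ahead of A.

860400/1001 frames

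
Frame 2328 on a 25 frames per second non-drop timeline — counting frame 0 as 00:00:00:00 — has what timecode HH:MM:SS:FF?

00:01:33:03

2328 ÷ 25 = 93 full seconds, remainder 3 frames.
93 s = 0 h 1 min 33 s.
Timecode: 00:01:33:03.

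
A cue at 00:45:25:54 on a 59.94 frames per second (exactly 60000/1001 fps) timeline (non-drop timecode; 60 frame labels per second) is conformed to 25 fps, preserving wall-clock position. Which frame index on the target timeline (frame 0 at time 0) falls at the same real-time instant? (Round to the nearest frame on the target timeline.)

Source frame index: (0×3600 + 45×60 + 25) × 60 + 54 = 163554.
Real time: 163554 / (60000/1001) = 27286259/10000 s.
Target frame: (27286259/10000) × (25) = 27286259/400 ≈ 68215.648 → 68216.

frame 68216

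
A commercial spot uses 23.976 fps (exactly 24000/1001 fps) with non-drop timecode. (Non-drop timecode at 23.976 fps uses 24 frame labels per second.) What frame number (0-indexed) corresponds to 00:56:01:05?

80669

Total seconds to the label: (0 × 3600 + 56 × 60 + 1) = 3361.
Frame index = 3361 × 24 + 5 = 80669.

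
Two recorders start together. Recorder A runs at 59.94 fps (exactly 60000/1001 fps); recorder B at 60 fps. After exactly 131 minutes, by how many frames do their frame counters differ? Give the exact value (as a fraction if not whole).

471600/1001 frames

131 min = 7860 s.
A emits 60000/1001 × 7860 = 471600000/1001 frames; B emits 60 × 7860 = 471600.
Difference = 471600/1001 frames (≈ 471.1289); B is ahead of A.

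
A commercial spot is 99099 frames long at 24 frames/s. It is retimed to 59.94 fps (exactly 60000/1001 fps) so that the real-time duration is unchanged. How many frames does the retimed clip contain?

Target frames = source frames × (target rate / source rate) = 99099 × (60000/1001)/(24) = 99099 × 2500/1001 = 247500.

247500 frames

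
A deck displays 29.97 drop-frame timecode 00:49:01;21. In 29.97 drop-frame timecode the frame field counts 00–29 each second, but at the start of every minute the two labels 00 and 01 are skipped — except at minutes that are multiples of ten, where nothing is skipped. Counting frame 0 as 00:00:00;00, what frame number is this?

As if non-drop at 30 labels/s: (0 × 3600 + 49 × 60 + 1) × 30 + 21 = 88251.
Minute boundaries passed: 49; those not divisible by 10: 49 − 4 = 45; dropped labels = 2 × 45 = 90.
Actual frame index = 88251 − 90 = 88161.

88161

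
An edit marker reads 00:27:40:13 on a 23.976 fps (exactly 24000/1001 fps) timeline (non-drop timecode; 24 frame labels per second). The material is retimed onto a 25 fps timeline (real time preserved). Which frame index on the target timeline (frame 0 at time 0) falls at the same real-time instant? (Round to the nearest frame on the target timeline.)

frame 41555

Source frame index: (0×3600 + 27×60 + 40) × 24 + 13 = 39853.
Real time: 39853 / (24000/1001) = 39892853/24000 s.
Target frame: (39892853/24000) × (25) = 39892853/960 ≈ 41555.055 → 41555.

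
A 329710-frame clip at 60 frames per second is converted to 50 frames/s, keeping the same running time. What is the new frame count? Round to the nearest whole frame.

Frames at target rate = 329710 × (50) / (60) = 824275/3 ≈ 274758.333.
Nearest whole frame: 274758.

274758 frames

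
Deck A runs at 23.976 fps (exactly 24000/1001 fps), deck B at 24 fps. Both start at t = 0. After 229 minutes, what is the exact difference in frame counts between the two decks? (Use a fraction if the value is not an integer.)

229 min = 13740 s.
A emits 24000/1001 × 13740 = 329760000/1001 frames; B emits 24 × 13740 = 329760.
Difference = 329760/1001 frames (≈ 329.4306); B is ahead of A.

329760/1001 frames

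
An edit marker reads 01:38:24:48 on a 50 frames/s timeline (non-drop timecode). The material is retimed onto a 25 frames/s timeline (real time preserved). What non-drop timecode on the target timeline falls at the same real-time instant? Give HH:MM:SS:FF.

01:38:24:24

Source frame index: (1×3600 + 38×60 + 24) × 50 + 48 = 295248.
Real time: 295248 / (50) = 147624/25 s.
Target frame: (147624/25) × (25) = 147624.
At 25 labels/s: frame 147624 → 01:38:24:24.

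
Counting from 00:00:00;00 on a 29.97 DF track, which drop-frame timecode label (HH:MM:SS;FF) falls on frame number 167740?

Ten DF minutes hold 17982 frames, so frame 167740 lies in block 9 (frames 161838–179819) with 5902 frames into that block.
The block's first minute is 1800 frames and the rest 1798 each; 5902 frames reaches minute 3, so 9 × 18 + 3 × 2 = 168 labels have been skipped so far.
Adding those back, label number 167740 + 168 = 167908 at 30 labels/s is 5596 s + 28 f = 1 h 33 min 16 s frame 28, i.e. 01:33:16;28.

01:33:16;28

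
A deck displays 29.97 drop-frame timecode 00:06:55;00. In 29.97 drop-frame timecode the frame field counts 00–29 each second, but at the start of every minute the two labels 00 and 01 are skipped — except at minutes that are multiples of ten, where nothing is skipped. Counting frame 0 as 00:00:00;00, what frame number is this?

12438

Complete 10-minute blocks: 0, each 17982 frames → 0.
Remaining 6 whole minutes in the current block: 1800 + 5 × 1798 = 10790 frames.
Within the current minute: 55 × 30 + 0 − 2 = 1648 (labels ;00/;01 skipped at this minute). Total = 0 + 10790 + 1648 = 12438.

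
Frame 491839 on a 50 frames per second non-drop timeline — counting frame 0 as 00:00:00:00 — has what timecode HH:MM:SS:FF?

02:43:56:39

491839 ÷ 50 = 9836 full seconds, remainder 39 frames.
9836 s = 2 h 43 min 56 s.
Timecode: 02:43:56:39.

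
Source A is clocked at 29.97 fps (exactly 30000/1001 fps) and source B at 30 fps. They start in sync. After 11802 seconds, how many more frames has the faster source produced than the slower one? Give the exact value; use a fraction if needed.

A emits 30000/1001 × 11802 = 50580000/143 frames; B emits 30 × 11802 = 354060.
Difference = 50580/143 frames (≈ 353.7063); B is ahead of A.

50580/143 frames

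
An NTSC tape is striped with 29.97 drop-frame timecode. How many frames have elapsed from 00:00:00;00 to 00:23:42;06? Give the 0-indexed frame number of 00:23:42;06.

42624

As if non-drop at 30 labels/s: (0 × 3600 + 23 × 60 + 42) × 30 + 6 = 42666.
Minute boundaries passed: 23; those not divisible by 10: 23 − 2 = 21; dropped labels = 2 × 21 = 42.
Actual frame index = 42666 − 42 = 42624.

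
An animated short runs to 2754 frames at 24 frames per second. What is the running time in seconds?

114.75 seconds

Running time = 2754 / (24) = 114.75 s.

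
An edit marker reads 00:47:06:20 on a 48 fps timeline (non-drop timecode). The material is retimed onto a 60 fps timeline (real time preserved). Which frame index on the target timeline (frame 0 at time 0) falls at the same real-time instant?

frame 169585

Source frame index: (0×3600 + 47×60 + 6) × 48 + 20 = 135668.
Real time: 135668 / (48) = 33917/12 s.
Target frame: (33917/12) × (60) = 169585.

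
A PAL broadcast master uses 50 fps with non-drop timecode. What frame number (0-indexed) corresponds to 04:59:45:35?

Total seconds to the label: (4 × 3600 + 59 × 60 + 45) = 17985.
Frame index = 17985 × 50 + 35 = 899285.

frame 899285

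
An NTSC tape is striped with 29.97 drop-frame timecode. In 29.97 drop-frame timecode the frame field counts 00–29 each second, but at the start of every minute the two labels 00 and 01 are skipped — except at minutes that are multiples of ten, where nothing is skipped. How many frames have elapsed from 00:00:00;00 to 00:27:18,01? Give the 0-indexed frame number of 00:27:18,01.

49091

As if non-drop at 30 labels/s: (0 × 3600 + 27 × 60 + 18) × 30 + 1 = 49141.
Minute boundaries passed: 27; those not divisible by 10: 27 − 2 = 25; dropped labels = 2 × 25 = 50.
Actual frame index = 49141 − 50 = 49091.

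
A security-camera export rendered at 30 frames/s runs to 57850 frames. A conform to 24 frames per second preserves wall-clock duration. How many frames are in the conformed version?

Target frames = source frames × (target rate / source rate) = 57850 × (24)/(30) = 57850 × 4/5 = 46280.

46280 frames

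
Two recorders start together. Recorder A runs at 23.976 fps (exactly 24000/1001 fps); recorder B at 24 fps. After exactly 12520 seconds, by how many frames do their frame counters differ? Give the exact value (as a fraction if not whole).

300480/1001 frames

A emits 24000/1001 × 12520 = 300480000/1001 frames; B emits 24 × 12520 = 300480.
Difference = 300480/1001 frames (≈ 300.1798); B is ahead of A.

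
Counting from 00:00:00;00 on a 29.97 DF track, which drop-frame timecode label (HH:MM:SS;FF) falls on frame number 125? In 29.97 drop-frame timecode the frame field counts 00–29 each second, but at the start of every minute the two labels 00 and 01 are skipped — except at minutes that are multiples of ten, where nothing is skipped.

Ten DF minutes hold 17982 frames, so frame 125 lies in block 0 (frames 0–17981) with 125 frames into that block.
The block's first minute is 1800 frames and the rest 1798 each; 125 frames reaches minute 0, so 0 × 18 + 0 × 2 = 0 labels have been skipped so far.
Adding those back, label number 125 + 0 = 125 at 30 labels/s is 4 s + 5 f = 0 h 0 min 4 s frame 5, i.e. 00:00:04;05.

00:00:04;05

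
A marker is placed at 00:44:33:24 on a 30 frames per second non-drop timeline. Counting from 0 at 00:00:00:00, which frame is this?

Total seconds to the label: (0 × 3600 + 44 × 60 + 33) = 2673.
Frame index = 2673 × 30 + 24 = 80214.

80214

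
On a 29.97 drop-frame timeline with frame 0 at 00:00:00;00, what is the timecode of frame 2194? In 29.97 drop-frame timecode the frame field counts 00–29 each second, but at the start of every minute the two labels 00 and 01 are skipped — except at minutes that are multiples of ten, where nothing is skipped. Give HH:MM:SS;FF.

Ten DF minutes hold 17982 frames, so frame 2194 lies in block 0 (frames 0–17981) with 2194 frames into that block.
The block's first minute is 1800 frames and the rest 1798 each; 2194 frames reaches minute 1, so 0 × 18 + 1 × 2 = 2 labels have been skipped so far.
Adding those back, label number 2194 + 2 = 2196 at 30 labels/s is 73 s + 6 f = 0 h 1 min 13 s frame 6, i.e. 00:01:13;06.

00:01:13;06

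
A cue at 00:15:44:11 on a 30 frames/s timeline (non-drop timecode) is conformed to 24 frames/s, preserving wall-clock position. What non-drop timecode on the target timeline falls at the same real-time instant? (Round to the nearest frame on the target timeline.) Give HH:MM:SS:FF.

00:15:44:09

Source frame index: (0×3600 + 15×60 + 44) × 30 + 11 = 28331.
Real time: 28331 / (30) = 28331/30 s.
Target frame: (28331/30) × (24) = 113324/5 ≈ 22664.800 → 22665.
At 24 labels/s: frame 22665 → 00:15:44:09.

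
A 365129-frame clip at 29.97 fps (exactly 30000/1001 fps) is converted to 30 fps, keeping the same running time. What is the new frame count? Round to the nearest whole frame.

365494 frames

Frames at target rate = 365129 × (30) / (30000/1001) = 365494129/1000 ≈ 365494.129.
Nearest whole frame: 365494.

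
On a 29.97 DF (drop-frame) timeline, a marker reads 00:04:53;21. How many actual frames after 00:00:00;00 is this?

As if non-drop at 30 labels/s: (0 × 3600 + 4 × 60 + 53) × 30 + 21 = 8811.
Minute boundaries passed: 4; those not divisible by 10: 4 − 0 = 4; dropped labels = 2 × 4 = 8.
Actual frame index = 8811 − 8 = 8803.

8803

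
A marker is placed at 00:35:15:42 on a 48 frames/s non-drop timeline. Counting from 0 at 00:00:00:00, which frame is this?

Total seconds to the label: (0 × 3600 + 35 × 60 + 15) = 2115.
Frame index = 2115 × 48 + 42 = 101562.

101562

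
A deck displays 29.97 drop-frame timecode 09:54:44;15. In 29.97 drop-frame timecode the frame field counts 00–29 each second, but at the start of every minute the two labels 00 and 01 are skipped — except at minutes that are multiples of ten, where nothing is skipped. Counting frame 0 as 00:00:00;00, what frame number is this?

1069465

As if non-drop at 30 labels/s: (9 × 3600 + 54 × 60 + 44) × 30 + 15 = 1070535.
Minute boundaries passed: 594; those not divisible by 10: 594 − 59 = 535; dropped labels = 2 × 535 = 1070.
Actual frame index = 1070535 − 1070 = 1069465.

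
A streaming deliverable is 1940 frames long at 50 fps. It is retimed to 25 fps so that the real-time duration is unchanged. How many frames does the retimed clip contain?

970 frames

Target frames = source frames × (target rate / source rate) = 1940 × (25)/(50) = 1940 × 1/2 = 970.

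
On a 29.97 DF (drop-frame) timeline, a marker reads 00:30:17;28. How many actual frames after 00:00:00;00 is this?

54484

As if non-drop at 30 labels/s: (0 × 3600 + 30 × 60 + 17) × 30 + 28 = 54538.
Minute boundaries passed: 30; those not divisible by 10: 30 − 3 = 27; dropped labels = 2 × 27 = 54.
Actual frame index = 54538 − 54 = 54484.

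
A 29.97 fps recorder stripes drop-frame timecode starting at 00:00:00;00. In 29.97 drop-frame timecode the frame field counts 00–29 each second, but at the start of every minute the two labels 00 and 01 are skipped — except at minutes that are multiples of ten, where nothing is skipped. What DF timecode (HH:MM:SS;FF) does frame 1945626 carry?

18:01:59;02

Each 10-minute DF block holds 10 × 60 × 30 − 9 × 2 = 17982 frames. 1945626 ÷ 17982 → 108 full blocks, remainder 3570.
Within the partial block the first minute is 1800 frames and each further minute 1798, so 1 further minute boundary passed. Total skipped labels = 18 × 108 + 2 × 1 = 1946.
Non-drop label index = 1945626 + 1946 = 1947572; at 30 labels/s that is 18:01:59:02, i.e. DF 18:01:59;02.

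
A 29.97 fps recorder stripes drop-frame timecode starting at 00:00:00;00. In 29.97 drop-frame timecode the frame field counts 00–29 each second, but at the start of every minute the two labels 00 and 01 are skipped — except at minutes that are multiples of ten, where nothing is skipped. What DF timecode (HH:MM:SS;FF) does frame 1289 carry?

00:00:42;29

Each 10-minute DF block holds 10 × 60 × 30 − 9 × 2 = 17982 frames. 1289 ÷ 17982 → 0 full blocks, remainder 1289.
Within the partial block the first minute is 1800 frames and each further minute 1798, so 0 further minute boundaries passed. Total skipped labels = 18 × 0 + 2 × 0 = 0.
Non-drop label index = 1289 + 0 = 1289; at 30 labels/s that is 00:00:42:29, i.e. DF 00:00:42;29.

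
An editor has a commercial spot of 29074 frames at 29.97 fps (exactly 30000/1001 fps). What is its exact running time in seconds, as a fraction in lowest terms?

Running time = 29074 ÷ (30000/1001) = 29074 × 1001/30000 = 14551537/15000 s.

14551537/15000 seconds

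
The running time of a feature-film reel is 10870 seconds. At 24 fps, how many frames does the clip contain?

260880 frames

Frames = 10870 × 24 = 260880.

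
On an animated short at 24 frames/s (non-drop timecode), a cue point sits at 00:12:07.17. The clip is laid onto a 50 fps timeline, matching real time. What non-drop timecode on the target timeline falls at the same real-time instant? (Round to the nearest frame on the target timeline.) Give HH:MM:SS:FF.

Source frame index: (0×3600 + 12×60 + 7) × 24 + 17 = 17465.
Real time: 17465 / (24) = 17465/24 s.
Target frame: (17465/24) × (50) = 436625/12 ≈ 36385.417 → 36385.
At 50 labels/s: frame 36385 → 00:12:07:35.

00:12:07:35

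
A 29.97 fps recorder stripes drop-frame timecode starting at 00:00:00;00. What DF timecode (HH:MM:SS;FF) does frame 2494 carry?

00:01:23;06

Each 10-minute DF block holds 10 × 60 × 30 − 9 × 2 = 17982 frames. 2494 ÷ 17982 → 0 full blocks, remainder 2494.
Within the partial block the first minute is 1800 frames and each further minute 1798, so 1 further minute boundary passed. Total skipped labels = 18 × 0 + 2 × 1 = 2.
Non-drop label index = 2494 + 2 = 2496; at 30 labels/s that is 00:01:23:06, i.e. DF 00:01:23;06.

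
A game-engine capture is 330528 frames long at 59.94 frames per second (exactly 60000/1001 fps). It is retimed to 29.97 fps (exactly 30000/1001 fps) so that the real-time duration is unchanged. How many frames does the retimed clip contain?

Target frames = source frames × (target rate / source rate) = 330528 × (30000/1001)/(60000/1001) = 330528 × 1/2 = 165264.

165264 frames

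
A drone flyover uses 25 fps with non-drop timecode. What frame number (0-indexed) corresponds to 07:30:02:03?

Total seconds to the label: (7 × 3600 + 30 × 60 + 2) = 27002.
Frame index = 27002 × 25 + 3 = 675053.

675053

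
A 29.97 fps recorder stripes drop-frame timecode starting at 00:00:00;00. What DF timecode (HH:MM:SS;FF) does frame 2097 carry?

Ten DF minutes hold 17982 frames, so frame 2097 lies in block 0 (frames 0–17981) with 2097 frames into that block.
The block's first minute is 1800 frames and the rest 1798 each; 2097 frames reaches minute 1, so 0 × 18 + 1 × 2 = 2 labels have been skipped so far.
Adding those back, label number 2097 + 2 = 2099 at 30 labels/s is 69 s + 29 f = 0 h 1 min 9 s frame 29, i.e. 00:01:09;29.

00:01:09;29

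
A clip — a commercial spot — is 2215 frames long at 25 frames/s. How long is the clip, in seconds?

Running time = 2215 / (25) = 88.6 s.

88.6 seconds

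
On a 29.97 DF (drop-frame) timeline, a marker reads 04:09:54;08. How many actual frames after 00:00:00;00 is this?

Complete 10-minute blocks: 24, each 17982 frames → 431568.
Remaining 9 whole minutes in the current block: 1800 + 8 × 1798 = 16184 frames.
Within the current minute: 54 × 30 + 8 − 2 = 1626 (labels ;00/;01 skipped at this minute). Total = 431568 + 16184 + 1626 = 449378.

449378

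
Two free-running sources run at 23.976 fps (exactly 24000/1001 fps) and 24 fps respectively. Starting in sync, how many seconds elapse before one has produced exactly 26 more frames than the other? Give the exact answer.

13013/12 seconds

The gap grows by |24 − 24000/1001| = 24/1001 frames per second.
Time for a 26-frame gap: 26 ÷ (24/1001) = 13013/12 s.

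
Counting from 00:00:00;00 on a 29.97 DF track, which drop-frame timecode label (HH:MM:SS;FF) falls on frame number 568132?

05:15:56;20

Ten DF minutes hold 17982 frames, so frame 568132 lies in block 31 (frames 557442–575423) with 10690 frames into that block.
The block's first minute is 1800 frames and the rest 1798 each; 10690 frames reaches minute 5, so 31 × 18 + 5 × 2 = 568 labels have been skipped so far.
Adding those back, label number 568132 + 568 = 568700 at 30 labels/s is 18956 s + 20 f = 5 h 15 min 56 s frame 20, i.e. 05:15:56;20.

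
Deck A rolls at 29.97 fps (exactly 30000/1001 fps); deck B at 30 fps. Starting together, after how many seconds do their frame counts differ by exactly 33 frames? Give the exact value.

The gap grows by |30 − 30000/1001| = 30/1001 frames per second.
Time for a 33-frame gap: 33 ÷ (30/1001) = 1101.1 s.

1101.1 seconds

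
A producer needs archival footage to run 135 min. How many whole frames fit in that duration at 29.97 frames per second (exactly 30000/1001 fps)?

242757 frames

135 min = 8100 s.
Frames = 8100 × 30000/1001 = 243000000/1001 ≈ 242757.2428.
Complete frames: 242757.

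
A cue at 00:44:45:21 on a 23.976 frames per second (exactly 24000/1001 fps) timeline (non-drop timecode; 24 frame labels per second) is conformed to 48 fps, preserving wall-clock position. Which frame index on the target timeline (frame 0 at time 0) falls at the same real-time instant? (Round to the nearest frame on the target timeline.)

Source frame index: (0×3600 + 44×60 + 45) × 24 + 21 = 64461.
Real time: 64461 / (24000/1001) = 21508487/8000 s.
Target frame: (21508487/8000) × (48) = 64525461/500 ≈ 129050.922 → 129051.

frame 129051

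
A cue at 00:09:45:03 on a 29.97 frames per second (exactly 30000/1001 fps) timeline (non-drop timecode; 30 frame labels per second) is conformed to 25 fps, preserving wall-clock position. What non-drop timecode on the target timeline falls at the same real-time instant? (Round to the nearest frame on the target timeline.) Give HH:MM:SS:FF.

00:09:45:17

Source frame index: (0×3600 + 9×60 + 45) × 30 + 3 = 17553.
Real time: 17553 / (30000/1001) = 5856851/10000 s.
Target frame: (5856851/10000) × (25) = 5856851/400 ≈ 14642.128 → 14642.
At 25 labels/s: frame 14642 → 00:09:45:17.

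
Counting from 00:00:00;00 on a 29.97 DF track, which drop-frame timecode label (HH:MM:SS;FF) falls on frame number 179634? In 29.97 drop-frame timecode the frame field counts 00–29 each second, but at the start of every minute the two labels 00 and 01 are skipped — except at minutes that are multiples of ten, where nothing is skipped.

Each 10-minute DF block holds 10 × 60 × 30 − 9 × 2 = 17982 frames. 179634 ÷ 17982 → 9 full blocks, remainder 17796.
Within the partial block the first minute is 1800 frames and each further minute 1798, so 9 further minute boundaries passed. Total skipped labels = 18 × 9 + 2 × 9 = 180.
Non-drop label index = 179634 + 180 = 179814; at 30 labels/s that is 01:39:53:24, i.e. DF 01:39:53;24.

01:39:53;24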